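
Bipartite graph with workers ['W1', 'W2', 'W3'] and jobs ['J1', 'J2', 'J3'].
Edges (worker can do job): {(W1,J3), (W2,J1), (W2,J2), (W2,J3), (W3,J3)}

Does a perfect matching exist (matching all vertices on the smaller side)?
No, maximum matching has size 2 < 3

Maximum matching has size 2, need 3 for perfect matching.
Unmatched workers: ['W1']
Unmatched jobs: ['J1']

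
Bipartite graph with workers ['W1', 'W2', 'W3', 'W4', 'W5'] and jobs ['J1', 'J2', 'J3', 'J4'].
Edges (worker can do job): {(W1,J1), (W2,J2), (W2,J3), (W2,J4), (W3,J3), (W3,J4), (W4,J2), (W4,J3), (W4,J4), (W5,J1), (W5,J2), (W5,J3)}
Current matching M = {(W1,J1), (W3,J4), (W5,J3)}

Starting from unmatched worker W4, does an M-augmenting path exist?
Yes: W4 → J4 → W3 → J3 → W5 → J2

An M-augmenting path alternates non-matching / matching edges, starting and ending at unmatched vertices.
Path: W4 → J4 → W3 → J3 → W5 → J2
(J2 is unmatched in M, so the path is augmenting.)
Flipping edges along this path would increase |M| from 3 to 4.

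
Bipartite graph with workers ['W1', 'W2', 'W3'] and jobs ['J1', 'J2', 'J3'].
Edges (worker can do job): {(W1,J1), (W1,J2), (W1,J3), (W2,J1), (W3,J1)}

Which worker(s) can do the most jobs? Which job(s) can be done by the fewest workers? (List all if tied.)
Most versatile: W1 (3 jobs); Least covered: J2, J3 (1 workers)

Worker degrees (jobs they can do): W1:3, W2:1, W3:1
Job degrees (workers who can do it): J1:3, J2:1, J3:1

Maximum worker degree is 3, achieved by: W1
Minimum job degree is 1, achieved by: J2, J3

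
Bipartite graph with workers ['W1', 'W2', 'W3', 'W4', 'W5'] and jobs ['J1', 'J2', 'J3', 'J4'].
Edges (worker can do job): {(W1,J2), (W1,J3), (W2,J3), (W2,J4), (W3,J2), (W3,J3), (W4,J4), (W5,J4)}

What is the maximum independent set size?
Maximum independent set = 6

By König's theorem:
- Min vertex cover = Max matching = 3
- Max independent set = Total vertices - Min vertex cover
- Max independent set = 9 - 3 = 6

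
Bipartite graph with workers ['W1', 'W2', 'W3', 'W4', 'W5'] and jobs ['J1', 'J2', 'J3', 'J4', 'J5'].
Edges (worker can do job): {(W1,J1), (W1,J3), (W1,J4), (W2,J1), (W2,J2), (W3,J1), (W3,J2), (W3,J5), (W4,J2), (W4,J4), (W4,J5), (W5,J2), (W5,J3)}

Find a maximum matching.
Matching: {(W1,J3), (W2,J1), (W3,J5), (W4,J4), (W5,J2)}

Maximum matching (size 5):
  W1 → J3
  W2 → J1
  W3 → J5
  W4 → J4
  W5 → J2

Each worker is assigned to at most one job, and each job to at most one worker.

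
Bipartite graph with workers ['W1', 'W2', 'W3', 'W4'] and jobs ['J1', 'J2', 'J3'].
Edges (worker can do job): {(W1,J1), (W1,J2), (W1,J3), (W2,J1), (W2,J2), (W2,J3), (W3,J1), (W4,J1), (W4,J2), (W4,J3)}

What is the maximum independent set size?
Maximum independent set = 4

By König's theorem:
- Min vertex cover = Max matching = 3
- Max independent set = Total vertices - Min vertex cover
- Max independent set = 7 - 3 = 4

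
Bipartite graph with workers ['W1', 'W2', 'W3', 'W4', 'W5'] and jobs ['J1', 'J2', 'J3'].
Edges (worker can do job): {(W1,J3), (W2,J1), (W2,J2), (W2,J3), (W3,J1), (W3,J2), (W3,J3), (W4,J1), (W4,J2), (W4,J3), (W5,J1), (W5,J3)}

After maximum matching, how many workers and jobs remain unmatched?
Unmatched: 2 workers, 0 jobs

Maximum matching size: 3
Workers: 5 total, 3 matched, 2 unmatched
Jobs: 3 total, 3 matched, 0 unmatched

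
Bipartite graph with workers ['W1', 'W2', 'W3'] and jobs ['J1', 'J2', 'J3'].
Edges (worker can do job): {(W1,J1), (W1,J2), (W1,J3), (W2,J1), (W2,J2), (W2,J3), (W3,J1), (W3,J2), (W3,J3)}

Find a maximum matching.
Matching: {(W1,J3), (W2,J1), (W3,J2)}

Maximum matching (size 3):
  W1 → J3
  W2 → J1
  W3 → J2

Each worker is assigned to at most one job, and each job to at most one worker.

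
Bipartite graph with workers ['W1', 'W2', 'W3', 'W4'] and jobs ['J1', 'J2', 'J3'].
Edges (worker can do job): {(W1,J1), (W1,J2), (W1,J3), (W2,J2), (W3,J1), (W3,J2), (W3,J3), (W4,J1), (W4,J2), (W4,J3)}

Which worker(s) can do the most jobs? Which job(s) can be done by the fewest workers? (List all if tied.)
Most versatile: W1, W3, W4 (3 jobs); Least covered: J1, J3 (3 workers)

Worker degrees (jobs they can do): W1:3, W2:1, W3:3, W4:3
Job degrees (workers who can do it): J1:3, J2:4, J3:3

Maximum worker degree is 3, achieved by: W1, W3, W4
Minimum job degree is 3, achieved by: J1, J3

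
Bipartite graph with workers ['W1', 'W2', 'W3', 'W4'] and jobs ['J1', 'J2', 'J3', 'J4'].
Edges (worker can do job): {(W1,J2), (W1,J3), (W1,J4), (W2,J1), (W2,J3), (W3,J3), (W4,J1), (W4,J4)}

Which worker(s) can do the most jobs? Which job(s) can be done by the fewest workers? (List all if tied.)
Most versatile: W1 (3 jobs); Least covered: J2 (1 workers)

Worker degrees (jobs they can do): W1:3, W2:2, W3:1, W4:2
Job degrees (workers who can do it): J1:2, J2:1, J3:3, J4:2

Maximum worker degree is 3, achieved by: W1
Minimum job degree is 1, achieved by: J2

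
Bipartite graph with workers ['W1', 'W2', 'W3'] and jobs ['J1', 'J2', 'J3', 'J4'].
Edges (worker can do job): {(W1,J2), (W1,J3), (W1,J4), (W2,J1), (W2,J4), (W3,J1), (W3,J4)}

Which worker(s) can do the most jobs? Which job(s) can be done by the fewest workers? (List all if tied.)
Most versatile: W1 (3 jobs); Least covered: J2, J3 (1 workers)

Worker degrees (jobs they can do): W1:3, W2:2, W3:2
Job degrees (workers who can do it): J1:2, J2:1, J3:1, J4:3

Maximum worker degree is 3, achieved by: W1
Minimum job degree is 1, achieved by: J2, J3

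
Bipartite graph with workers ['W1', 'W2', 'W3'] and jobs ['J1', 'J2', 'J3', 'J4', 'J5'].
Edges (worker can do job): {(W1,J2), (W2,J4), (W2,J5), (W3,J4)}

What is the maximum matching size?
Maximum matching size = 3

Maximum matching: {(W1,J2), (W2,J5), (W3,J4)}
Size: 3

This assigns 3 workers to 3 distinct jobs.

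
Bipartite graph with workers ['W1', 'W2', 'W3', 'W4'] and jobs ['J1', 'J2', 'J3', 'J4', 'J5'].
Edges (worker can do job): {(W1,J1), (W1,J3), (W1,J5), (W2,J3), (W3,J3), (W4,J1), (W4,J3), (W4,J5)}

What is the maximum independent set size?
Maximum independent set = 6

By König's theorem:
- Min vertex cover = Max matching = 3
- Max independent set = Total vertices - Min vertex cover
- Max independent set = 9 - 3 = 6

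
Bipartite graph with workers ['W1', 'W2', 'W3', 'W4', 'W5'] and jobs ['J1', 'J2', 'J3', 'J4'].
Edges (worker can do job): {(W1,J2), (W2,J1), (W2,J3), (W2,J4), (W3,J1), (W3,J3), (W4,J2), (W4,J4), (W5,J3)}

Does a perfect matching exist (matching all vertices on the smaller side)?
Yes, perfect matching exists (size 4)

Perfect matching: {(W1,J2), (W3,J1), (W4,J4), (W5,J3)}
All 4 vertices on the smaller side are matched.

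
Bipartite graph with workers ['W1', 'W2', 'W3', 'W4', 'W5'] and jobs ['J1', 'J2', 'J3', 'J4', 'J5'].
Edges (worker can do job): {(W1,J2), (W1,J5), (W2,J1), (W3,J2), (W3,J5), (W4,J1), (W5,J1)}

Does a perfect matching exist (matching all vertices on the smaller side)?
No, maximum matching has size 3 < 5

Maximum matching has size 3, need 5 for perfect matching.
Unmatched workers: ['W4', 'W2']
Unmatched jobs: ['J3', 'J4']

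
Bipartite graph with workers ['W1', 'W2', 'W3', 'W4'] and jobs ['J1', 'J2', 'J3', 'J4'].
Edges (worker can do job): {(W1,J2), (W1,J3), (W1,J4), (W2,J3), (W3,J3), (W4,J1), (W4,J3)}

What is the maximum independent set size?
Maximum independent set = 5

By König's theorem:
- Min vertex cover = Max matching = 3
- Max independent set = Total vertices - Min vertex cover
- Max independent set = 8 - 3 = 5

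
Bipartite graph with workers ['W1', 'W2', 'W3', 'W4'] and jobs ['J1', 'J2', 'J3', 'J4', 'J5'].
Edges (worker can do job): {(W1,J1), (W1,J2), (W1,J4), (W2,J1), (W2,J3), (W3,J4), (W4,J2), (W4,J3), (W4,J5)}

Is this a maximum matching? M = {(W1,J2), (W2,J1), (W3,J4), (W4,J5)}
Yes, size 4 is maximum

Proposed matching has size 4.
Maximum matching size for this graph: 4.

This is a maximum matching.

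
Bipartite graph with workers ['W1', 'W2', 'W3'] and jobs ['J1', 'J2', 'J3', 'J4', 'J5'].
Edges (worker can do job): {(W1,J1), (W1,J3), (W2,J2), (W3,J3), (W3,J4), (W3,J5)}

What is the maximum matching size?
Maximum matching size = 3

Maximum matching: {(W1,J3), (W2,J2), (W3,J4)}
Size: 3

This assigns 3 workers to 3 distinct jobs.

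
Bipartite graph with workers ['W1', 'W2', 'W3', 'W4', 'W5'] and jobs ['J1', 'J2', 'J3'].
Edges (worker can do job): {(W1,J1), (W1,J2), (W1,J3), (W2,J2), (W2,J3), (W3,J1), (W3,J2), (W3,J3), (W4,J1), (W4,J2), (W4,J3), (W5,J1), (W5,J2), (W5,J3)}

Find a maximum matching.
Matching: {(W3,J2), (W4,J3), (W5,J1)}

Maximum matching (size 3):
  W3 → J2
  W4 → J3
  W5 → J1

Each worker is assigned to at most one job, and each job to at most one worker.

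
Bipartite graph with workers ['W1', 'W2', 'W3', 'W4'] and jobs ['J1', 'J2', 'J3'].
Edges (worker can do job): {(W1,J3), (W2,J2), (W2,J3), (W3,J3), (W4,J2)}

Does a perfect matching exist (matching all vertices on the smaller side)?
No, maximum matching has size 2 < 3

Maximum matching has size 2, need 3 for perfect matching.
Unmatched workers: ['W1', 'W2']
Unmatched jobs: ['J1']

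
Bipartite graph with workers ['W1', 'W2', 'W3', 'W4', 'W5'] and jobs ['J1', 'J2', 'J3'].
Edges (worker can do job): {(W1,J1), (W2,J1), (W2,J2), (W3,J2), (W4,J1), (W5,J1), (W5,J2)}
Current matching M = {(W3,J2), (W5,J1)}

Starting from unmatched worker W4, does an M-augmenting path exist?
No augmenting path from W4

Alternating search from W4 reaches jobs: {J1, J2}.
Every reachable job is already matched in M, and following those matched edges back to workers exposes no further unvisited jobs.
No M-augmenting path from W4 exists.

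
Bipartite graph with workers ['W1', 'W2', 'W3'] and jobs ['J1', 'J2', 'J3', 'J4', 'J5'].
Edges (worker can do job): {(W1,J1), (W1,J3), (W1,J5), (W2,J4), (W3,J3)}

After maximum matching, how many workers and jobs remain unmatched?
Unmatched: 0 workers, 2 jobs

Maximum matching size: 3
Workers: 3 total, 3 matched, 0 unmatched
Jobs: 5 total, 3 matched, 2 unmatched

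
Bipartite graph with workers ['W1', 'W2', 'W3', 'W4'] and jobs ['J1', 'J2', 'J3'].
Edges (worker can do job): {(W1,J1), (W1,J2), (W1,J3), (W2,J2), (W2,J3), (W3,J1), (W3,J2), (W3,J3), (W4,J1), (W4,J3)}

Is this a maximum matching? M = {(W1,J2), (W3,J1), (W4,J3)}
Yes, size 3 is maximum

Proposed matching has size 3.
Maximum matching size for this graph: 3.

This is a maximum matching.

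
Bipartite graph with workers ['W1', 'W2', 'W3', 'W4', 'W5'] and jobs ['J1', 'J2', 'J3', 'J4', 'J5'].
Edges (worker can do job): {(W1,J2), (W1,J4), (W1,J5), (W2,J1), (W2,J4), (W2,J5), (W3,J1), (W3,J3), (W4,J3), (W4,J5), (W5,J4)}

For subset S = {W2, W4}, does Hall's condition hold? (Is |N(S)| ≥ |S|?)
Yes: |N(S)| = 4, |S| = 2

Subset S = {W2, W4}
Neighbors N(S) = {J1, J3, J4, J5}

|N(S)| = 4, |S| = 2
Hall's condition: |N(S)| ≥ |S| is satisfied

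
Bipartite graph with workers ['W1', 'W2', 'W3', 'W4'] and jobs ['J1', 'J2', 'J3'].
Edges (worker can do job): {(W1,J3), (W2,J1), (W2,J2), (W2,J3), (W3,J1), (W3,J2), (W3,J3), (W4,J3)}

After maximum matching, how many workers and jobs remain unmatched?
Unmatched: 1 workers, 0 jobs

Maximum matching size: 3
Workers: 4 total, 3 matched, 1 unmatched
Jobs: 3 total, 3 matched, 0 unmatched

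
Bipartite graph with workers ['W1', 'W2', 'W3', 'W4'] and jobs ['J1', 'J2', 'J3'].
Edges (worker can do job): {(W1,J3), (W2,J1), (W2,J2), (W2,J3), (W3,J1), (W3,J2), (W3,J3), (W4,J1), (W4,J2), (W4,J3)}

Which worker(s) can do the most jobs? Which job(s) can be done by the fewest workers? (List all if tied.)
Most versatile: W2, W3, W4 (3 jobs); Least covered: J1, J2 (3 workers)

Worker degrees (jobs they can do): W1:1, W2:3, W3:3, W4:3
Job degrees (workers who can do it): J1:3, J2:3, J3:4

Maximum worker degree is 3, achieved by: W2, W3, W4
Minimum job degree is 3, achieved by: J1, J2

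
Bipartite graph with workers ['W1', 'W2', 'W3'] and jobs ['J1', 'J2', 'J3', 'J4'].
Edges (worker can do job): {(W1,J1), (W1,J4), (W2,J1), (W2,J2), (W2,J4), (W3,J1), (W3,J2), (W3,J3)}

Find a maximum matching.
Matching: {(W1,J1), (W2,J4), (W3,J2)}

Maximum matching (size 3):
  W1 → J1
  W2 → J4
  W3 → J2

Each worker is assigned to at most one job, and each job to at most one worker.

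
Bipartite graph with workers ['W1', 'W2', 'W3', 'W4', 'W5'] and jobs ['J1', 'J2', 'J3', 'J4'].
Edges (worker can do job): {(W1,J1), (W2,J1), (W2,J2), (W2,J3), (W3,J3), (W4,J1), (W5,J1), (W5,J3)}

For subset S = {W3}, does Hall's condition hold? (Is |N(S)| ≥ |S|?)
Yes: |N(S)| = 1, |S| = 1

Subset S = {W3}
Neighbors N(S) = {J3}

|N(S)| = 1, |S| = 1
Hall's condition: |N(S)| ≥ |S| is satisfied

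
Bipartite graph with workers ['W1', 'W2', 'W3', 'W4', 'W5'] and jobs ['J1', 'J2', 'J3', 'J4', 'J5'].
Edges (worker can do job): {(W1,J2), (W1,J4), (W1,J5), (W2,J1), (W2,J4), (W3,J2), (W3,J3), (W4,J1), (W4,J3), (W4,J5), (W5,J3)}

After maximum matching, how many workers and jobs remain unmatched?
Unmatched: 0 workers, 0 jobs

Maximum matching size: 5
Workers: 5 total, 5 matched, 0 unmatched
Jobs: 5 total, 5 matched, 0 unmatched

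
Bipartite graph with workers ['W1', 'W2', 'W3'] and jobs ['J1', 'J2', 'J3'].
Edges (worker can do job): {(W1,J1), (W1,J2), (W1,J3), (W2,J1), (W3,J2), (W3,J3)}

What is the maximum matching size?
Maximum matching size = 3

Maximum matching: {(W1,J3), (W2,J1), (W3,J2)}
Size: 3

This assigns 3 workers to 3 distinct jobs.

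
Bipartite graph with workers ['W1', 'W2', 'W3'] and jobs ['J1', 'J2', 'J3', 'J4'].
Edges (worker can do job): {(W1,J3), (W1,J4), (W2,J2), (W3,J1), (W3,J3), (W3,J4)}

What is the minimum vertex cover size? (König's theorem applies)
Minimum vertex cover size = 3

By König's theorem: in bipartite graphs,
min vertex cover = max matching = 3

Maximum matching has size 3, so minimum vertex cover also has size 3.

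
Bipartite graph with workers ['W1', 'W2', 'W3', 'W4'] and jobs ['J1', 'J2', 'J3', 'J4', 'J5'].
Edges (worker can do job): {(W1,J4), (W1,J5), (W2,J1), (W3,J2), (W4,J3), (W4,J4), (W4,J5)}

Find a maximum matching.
Matching: {(W1,J5), (W2,J1), (W3,J2), (W4,J4)}

Maximum matching (size 4):
  W1 → J5
  W2 → J1
  W3 → J2
  W4 → J4

Each worker is assigned to at most one job, and each job to at most one worker.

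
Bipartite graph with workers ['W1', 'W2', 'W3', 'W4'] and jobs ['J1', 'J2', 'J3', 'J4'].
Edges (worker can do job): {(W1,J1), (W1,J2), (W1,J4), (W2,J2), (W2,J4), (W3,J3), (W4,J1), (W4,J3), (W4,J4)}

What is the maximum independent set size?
Maximum independent set = 4

By König's theorem:
- Min vertex cover = Max matching = 4
- Max independent set = Total vertices - Min vertex cover
- Max independent set = 8 - 4 = 4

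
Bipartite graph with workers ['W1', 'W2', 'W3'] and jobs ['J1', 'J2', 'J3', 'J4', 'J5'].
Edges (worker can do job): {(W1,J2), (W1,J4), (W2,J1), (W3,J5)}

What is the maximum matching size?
Maximum matching size = 3

Maximum matching: {(W1,J4), (W2,J1), (W3,J5)}
Size: 3

This assigns 3 workers to 3 distinct jobs.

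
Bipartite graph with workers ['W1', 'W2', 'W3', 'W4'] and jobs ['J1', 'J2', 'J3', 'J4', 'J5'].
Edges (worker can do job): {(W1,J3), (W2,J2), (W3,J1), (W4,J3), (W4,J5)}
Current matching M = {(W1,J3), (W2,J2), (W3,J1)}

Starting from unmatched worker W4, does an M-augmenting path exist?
Yes: W4 → J5

An M-augmenting path alternates non-matching / matching edges, starting and ending at unmatched vertices.
Path: W4 → J5
(J5 is unmatched in M, so the path is augmenting.)
Flipping edges along this path would increase |M| from 3 to 4.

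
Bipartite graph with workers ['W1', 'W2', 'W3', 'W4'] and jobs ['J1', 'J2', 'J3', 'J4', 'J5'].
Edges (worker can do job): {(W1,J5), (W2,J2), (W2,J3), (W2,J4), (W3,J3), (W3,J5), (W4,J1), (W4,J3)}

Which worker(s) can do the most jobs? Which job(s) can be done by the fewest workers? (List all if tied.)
Most versatile: W2 (3 jobs); Least covered: J1, J2, J4 (1 workers)

Worker degrees (jobs they can do): W1:1, W2:3, W3:2, W4:2
Job degrees (workers who can do it): J1:1, J2:1, J3:3, J4:1, J5:2

Maximum worker degree is 3, achieved by: W2
Minimum job degree is 1, achieved by: J1, J2, J4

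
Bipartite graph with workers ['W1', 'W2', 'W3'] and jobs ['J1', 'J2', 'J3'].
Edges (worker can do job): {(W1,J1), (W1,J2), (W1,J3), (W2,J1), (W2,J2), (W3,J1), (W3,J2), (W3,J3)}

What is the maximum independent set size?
Maximum independent set = 3

By König's theorem:
- Min vertex cover = Max matching = 3
- Max independent set = Total vertices - Min vertex cover
- Max independent set = 6 - 3 = 3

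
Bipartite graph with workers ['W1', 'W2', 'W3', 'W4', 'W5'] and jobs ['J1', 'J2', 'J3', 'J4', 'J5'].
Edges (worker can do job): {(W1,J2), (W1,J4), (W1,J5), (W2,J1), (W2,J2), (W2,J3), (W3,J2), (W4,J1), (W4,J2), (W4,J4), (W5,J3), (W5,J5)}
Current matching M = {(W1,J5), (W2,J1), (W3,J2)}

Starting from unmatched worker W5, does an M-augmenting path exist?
Yes: W5 → J3

An M-augmenting path alternates non-matching / matching edges, starting and ending at unmatched vertices.
Path: W5 → J3
(J3 is unmatched in M, so the path is augmenting.)
Flipping edges along this path would increase |M| from 3 to 4.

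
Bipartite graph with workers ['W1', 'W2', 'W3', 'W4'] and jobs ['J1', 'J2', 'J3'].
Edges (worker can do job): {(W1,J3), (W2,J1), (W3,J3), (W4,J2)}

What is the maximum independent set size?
Maximum independent set = 4

By König's theorem:
- Min vertex cover = Max matching = 3
- Max independent set = Total vertices - Min vertex cover
- Max independent set = 7 - 3 = 4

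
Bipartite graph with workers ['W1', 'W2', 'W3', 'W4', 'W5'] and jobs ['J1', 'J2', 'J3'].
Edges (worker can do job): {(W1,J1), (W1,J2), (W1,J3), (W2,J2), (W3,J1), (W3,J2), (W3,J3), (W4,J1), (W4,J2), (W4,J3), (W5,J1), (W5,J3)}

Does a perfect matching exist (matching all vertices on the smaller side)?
Yes, perfect matching exists (size 3)

Perfect matching: {(W3,J1), (W4,J2), (W5,J3)}
All 3 vertices on the smaller side are matched.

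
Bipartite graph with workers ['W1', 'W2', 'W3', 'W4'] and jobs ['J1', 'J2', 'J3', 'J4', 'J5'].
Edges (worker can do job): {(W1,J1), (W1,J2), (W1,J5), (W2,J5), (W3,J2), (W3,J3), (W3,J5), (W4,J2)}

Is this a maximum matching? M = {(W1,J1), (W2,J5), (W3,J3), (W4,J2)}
Yes, size 4 is maximum

Proposed matching has size 4.
Maximum matching size for this graph: 4.

This is a maximum matching.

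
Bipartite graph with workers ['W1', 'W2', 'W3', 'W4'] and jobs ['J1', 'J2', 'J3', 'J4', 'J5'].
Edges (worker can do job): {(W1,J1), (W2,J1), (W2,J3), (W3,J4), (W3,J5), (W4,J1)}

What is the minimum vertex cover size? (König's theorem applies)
Minimum vertex cover size = 3

By König's theorem: in bipartite graphs,
min vertex cover = max matching = 3

Maximum matching has size 3, so minimum vertex cover also has size 3.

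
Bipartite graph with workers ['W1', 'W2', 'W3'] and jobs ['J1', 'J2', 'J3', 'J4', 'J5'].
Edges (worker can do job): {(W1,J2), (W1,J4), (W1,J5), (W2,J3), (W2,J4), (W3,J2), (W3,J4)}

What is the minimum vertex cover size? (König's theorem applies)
Minimum vertex cover size = 3

By König's theorem: in bipartite graphs,
min vertex cover = max matching = 3

Maximum matching has size 3, so minimum vertex cover also has size 3.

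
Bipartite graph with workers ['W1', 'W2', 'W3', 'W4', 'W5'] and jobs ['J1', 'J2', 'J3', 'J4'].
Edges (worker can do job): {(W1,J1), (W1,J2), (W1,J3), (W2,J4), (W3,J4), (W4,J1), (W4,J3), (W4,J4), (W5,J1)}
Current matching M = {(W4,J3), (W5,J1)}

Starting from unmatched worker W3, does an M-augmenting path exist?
Yes: W3 → J4

An M-augmenting path alternates non-matching / matching edges, starting and ending at unmatched vertices.
Path: W3 → J4
(J4 is unmatched in M, so the path is augmenting.)
Flipping edges along this path would increase |M| from 2 to 3.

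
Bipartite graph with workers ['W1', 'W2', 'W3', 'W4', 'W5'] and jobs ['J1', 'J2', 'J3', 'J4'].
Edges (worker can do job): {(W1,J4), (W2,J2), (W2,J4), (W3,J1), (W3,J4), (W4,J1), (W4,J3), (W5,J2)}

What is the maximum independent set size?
Maximum independent set = 5

By König's theorem:
- Min vertex cover = Max matching = 4
- Max independent set = Total vertices - Min vertex cover
- Max independent set = 9 - 4 = 5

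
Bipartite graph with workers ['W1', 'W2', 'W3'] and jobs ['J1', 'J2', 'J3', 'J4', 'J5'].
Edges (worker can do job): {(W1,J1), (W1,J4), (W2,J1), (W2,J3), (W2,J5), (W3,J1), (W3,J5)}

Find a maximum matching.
Matching: {(W1,J4), (W2,J3), (W3,J1)}

Maximum matching (size 3):
  W1 → J4
  W2 → J3
  W3 → J1

Each worker is assigned to at most one job, and each job to at most one worker.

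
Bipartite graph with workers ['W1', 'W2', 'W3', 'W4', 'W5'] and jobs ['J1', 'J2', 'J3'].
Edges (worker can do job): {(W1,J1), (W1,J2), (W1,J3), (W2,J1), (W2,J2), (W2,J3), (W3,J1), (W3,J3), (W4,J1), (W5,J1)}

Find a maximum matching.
Matching: {(W1,J2), (W2,J3), (W3,J1)}

Maximum matching (size 3):
  W1 → J2
  W2 → J3
  W3 → J1

Each worker is assigned to at most one job, and each job to at most one worker.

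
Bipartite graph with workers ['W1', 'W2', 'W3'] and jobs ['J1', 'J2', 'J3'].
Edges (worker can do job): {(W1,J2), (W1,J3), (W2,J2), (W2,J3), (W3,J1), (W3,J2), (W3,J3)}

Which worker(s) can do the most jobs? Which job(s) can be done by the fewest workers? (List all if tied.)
Most versatile: W3 (3 jobs); Least covered: J1 (1 workers)

Worker degrees (jobs they can do): W1:2, W2:2, W3:3
Job degrees (workers who can do it): J1:1, J2:3, J3:3

Maximum worker degree is 3, achieved by: W3
Minimum job degree is 1, achieved by: J1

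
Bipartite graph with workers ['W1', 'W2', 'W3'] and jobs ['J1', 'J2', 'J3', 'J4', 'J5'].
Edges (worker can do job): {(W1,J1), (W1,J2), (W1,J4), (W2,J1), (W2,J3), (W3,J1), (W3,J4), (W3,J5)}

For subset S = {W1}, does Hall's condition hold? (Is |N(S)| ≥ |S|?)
Yes: |N(S)| = 3, |S| = 1

Subset S = {W1}
Neighbors N(S) = {J1, J2, J4}

|N(S)| = 3, |S| = 1
Hall's condition: |N(S)| ≥ |S| is satisfied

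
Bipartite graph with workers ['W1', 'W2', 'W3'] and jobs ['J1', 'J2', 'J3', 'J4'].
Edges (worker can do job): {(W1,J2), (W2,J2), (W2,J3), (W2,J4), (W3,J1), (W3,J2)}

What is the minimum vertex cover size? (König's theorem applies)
Minimum vertex cover size = 3

By König's theorem: in bipartite graphs,
min vertex cover = max matching = 3

Maximum matching has size 3, so minimum vertex cover also has size 3.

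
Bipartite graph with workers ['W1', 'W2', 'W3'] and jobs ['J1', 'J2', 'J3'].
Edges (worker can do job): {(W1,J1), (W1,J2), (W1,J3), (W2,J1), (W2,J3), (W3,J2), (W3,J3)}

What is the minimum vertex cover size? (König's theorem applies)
Minimum vertex cover size = 3

By König's theorem: in bipartite graphs,
min vertex cover = max matching = 3

Maximum matching has size 3, so minimum vertex cover also has size 3.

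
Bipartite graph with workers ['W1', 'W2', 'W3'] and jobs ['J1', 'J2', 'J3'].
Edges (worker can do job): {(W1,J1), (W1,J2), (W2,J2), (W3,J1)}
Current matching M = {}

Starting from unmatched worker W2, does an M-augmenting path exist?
Yes: W2 → J2

An M-augmenting path alternates non-matching / matching edges, starting and ending at unmatched vertices.
Path: W2 → J2
(J2 is unmatched in M, so the path is augmenting.)
Flipping edges along this path would increase |M| from 0 to 1.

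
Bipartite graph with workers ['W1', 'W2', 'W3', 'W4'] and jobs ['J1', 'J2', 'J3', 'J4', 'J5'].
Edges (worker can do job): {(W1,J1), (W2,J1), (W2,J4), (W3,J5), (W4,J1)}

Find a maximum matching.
Matching: {(W2,J4), (W3,J5), (W4,J1)}

Maximum matching (size 3):
  W2 → J4
  W3 → J5
  W4 → J1

Each worker is assigned to at most one job, and each job to at most one worker.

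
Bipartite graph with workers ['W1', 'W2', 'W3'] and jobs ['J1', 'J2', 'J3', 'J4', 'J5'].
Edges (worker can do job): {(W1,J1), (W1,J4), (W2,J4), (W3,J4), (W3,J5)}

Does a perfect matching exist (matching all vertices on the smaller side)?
Yes, perfect matching exists (size 3)

Perfect matching: {(W1,J1), (W2,J4), (W3,J5)}
All 3 vertices on the smaller side are matched.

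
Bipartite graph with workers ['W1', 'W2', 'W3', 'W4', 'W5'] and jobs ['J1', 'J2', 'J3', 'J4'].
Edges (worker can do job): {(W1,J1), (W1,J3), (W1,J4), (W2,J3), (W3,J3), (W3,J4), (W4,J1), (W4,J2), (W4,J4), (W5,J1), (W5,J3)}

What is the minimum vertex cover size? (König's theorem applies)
Minimum vertex cover size = 4

By König's theorem: in bipartite graphs,
min vertex cover = max matching = 4

Maximum matching has size 4, so minimum vertex cover also has size 4.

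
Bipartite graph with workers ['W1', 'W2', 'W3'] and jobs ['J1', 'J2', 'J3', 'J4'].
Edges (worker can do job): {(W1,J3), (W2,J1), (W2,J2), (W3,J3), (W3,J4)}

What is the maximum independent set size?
Maximum independent set = 4

By König's theorem:
- Min vertex cover = Max matching = 3
- Max independent set = Total vertices - Min vertex cover
- Max independent set = 7 - 3 = 4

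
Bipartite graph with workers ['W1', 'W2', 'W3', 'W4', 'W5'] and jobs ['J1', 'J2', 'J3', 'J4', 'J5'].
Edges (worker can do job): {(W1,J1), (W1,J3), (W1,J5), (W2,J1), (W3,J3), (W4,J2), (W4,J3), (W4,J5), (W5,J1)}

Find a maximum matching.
Matching: {(W1,J5), (W3,J3), (W4,J2), (W5,J1)}

Maximum matching (size 4):
  W1 → J5
  W3 → J3
  W4 → J2
  W5 → J1

Each worker is assigned to at most one job, and each job to at most one worker.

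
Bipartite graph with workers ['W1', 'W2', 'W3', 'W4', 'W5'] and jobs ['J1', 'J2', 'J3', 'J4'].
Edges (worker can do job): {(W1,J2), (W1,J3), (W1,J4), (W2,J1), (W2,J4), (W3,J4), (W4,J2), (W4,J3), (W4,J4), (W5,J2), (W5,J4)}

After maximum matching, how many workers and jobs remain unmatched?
Unmatched: 1 workers, 0 jobs

Maximum matching size: 4
Workers: 5 total, 4 matched, 1 unmatched
Jobs: 4 total, 4 matched, 0 unmatched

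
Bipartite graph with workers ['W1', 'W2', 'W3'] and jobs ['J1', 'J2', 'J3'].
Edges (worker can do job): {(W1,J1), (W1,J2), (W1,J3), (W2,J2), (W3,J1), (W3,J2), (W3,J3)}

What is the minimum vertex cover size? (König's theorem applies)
Minimum vertex cover size = 3

By König's theorem: in bipartite graphs,
min vertex cover = max matching = 3

Maximum matching has size 3, so minimum vertex cover also has size 3.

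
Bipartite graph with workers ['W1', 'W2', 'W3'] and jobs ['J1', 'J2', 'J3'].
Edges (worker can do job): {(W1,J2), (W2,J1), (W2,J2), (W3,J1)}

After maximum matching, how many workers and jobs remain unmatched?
Unmatched: 1 workers, 1 jobs

Maximum matching size: 2
Workers: 3 total, 2 matched, 1 unmatched
Jobs: 3 total, 2 matched, 1 unmatched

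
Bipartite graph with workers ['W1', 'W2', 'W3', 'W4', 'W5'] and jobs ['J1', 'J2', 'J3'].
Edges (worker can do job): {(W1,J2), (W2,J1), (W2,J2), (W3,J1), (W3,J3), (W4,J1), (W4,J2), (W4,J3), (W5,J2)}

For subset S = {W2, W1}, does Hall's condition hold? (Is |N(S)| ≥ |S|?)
Yes: |N(S)| = 2, |S| = 2

Subset S = {W2, W1}
Neighbors N(S) = {J1, J2}

|N(S)| = 2, |S| = 2
Hall's condition: |N(S)| ≥ |S| is satisfied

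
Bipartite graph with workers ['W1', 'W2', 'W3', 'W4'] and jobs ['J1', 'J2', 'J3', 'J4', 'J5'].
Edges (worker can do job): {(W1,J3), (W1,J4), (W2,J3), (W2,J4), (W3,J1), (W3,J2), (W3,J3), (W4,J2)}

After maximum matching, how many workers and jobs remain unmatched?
Unmatched: 0 workers, 1 jobs

Maximum matching size: 4
Workers: 4 total, 4 matched, 0 unmatched
Jobs: 5 total, 4 matched, 1 unmatched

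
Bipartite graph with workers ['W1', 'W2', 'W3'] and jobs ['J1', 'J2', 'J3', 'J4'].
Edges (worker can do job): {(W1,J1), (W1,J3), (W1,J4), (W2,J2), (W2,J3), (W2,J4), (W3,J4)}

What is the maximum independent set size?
Maximum independent set = 4

By König's theorem:
- Min vertex cover = Max matching = 3
- Max independent set = Total vertices - Min vertex cover
- Max independent set = 7 - 3 = 4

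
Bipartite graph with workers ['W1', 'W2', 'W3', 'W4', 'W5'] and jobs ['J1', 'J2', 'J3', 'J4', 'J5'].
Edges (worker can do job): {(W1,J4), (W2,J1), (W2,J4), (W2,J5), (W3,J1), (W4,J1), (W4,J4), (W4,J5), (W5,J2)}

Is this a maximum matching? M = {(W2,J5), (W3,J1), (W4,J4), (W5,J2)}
Yes, size 4 is maximum

Proposed matching has size 4.
Maximum matching size for this graph: 4.

This is a maximum matching.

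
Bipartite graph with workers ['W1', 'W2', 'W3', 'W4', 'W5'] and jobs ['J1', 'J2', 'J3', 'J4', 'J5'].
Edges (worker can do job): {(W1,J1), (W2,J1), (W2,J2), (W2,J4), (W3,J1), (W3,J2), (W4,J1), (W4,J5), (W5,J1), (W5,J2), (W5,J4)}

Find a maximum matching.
Matching: {(W1,J1), (W3,J2), (W4,J5), (W5,J4)}

Maximum matching (size 4):
  W1 → J1
  W3 → J2
  W4 → J5
  W5 → J4

Each worker is assigned to at most one job, and each job to at most one worker.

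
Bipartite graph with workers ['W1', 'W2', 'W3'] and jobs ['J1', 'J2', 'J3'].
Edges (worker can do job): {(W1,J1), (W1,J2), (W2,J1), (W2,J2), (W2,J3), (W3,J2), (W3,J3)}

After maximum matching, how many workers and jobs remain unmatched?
Unmatched: 0 workers, 0 jobs

Maximum matching size: 3
Workers: 3 total, 3 matched, 0 unmatched
Jobs: 3 total, 3 matched, 0 unmatched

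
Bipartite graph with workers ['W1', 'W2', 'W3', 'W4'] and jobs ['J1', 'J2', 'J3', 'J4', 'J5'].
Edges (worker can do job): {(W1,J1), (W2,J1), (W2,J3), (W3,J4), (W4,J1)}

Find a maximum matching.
Matching: {(W2,J3), (W3,J4), (W4,J1)}

Maximum matching (size 3):
  W2 → J3
  W3 → J4
  W4 → J1

Each worker is assigned to at most one job, and each job to at most one worker.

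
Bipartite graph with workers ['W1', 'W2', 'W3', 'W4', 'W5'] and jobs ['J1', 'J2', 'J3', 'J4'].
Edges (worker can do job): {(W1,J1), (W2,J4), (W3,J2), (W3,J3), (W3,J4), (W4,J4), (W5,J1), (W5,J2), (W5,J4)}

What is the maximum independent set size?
Maximum independent set = 5

By König's theorem:
- Min vertex cover = Max matching = 4
- Max independent set = Total vertices - Min vertex cover
- Max independent set = 9 - 4 = 5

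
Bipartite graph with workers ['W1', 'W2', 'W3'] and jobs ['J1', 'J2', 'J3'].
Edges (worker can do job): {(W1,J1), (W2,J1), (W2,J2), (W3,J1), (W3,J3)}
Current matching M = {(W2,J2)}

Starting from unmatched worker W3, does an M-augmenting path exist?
Yes: W3 → J3

An M-augmenting path alternates non-matching / matching edges, starting and ending at unmatched vertices.
Path: W3 → J3
(J3 is unmatched in M, so the path is augmenting.)
Flipping edges along this path would increase |M| from 1 to 2.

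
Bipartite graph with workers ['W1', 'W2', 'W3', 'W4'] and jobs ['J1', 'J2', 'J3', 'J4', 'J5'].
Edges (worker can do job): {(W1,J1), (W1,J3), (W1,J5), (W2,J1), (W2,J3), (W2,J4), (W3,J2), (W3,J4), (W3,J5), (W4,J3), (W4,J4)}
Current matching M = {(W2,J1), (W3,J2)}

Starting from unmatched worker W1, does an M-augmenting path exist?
Yes: W1 → J3

An M-augmenting path alternates non-matching / matching edges, starting and ending at unmatched vertices.
Path: W1 → J3
(J3 is unmatched in M, so the path is augmenting.)
Flipping edges along this path would increase |M| from 2 to 3.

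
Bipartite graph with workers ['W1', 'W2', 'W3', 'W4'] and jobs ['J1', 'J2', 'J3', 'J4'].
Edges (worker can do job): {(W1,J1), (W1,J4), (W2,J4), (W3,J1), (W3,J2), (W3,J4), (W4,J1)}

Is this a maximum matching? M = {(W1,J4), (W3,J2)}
No, size 2 is not maximum

Proposed matching has size 2.
Maximum matching size for this graph: 3.

This is NOT maximum - can be improved to size 3.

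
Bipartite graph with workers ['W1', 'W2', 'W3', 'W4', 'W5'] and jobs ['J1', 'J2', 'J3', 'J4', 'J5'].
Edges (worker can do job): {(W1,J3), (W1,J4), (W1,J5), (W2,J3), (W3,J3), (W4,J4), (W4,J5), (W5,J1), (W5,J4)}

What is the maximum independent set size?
Maximum independent set = 6

By König's theorem:
- Min vertex cover = Max matching = 4
- Max independent set = Total vertices - Min vertex cover
- Max independent set = 10 - 4 = 6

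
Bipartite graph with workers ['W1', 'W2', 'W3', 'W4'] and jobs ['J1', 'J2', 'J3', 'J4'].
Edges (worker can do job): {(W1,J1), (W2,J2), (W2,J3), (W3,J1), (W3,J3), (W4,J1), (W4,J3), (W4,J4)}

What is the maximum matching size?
Maximum matching size = 4

Maximum matching: {(W1,J1), (W2,J2), (W3,J3), (W4,J4)}
Size: 4

This assigns 4 workers to 4 distinct jobs.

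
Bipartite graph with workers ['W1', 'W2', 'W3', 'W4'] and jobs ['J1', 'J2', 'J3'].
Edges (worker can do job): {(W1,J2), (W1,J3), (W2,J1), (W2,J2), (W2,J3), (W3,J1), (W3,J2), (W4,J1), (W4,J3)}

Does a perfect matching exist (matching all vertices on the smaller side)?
Yes, perfect matching exists (size 3)

Perfect matching: {(W1,J2), (W3,J1), (W4,J3)}
All 3 vertices on the smaller side are matched.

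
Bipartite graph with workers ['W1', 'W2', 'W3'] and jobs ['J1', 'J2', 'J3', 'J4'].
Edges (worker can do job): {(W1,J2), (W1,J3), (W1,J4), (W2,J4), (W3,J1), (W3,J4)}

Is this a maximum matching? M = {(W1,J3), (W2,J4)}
No, size 2 is not maximum

Proposed matching has size 2.
Maximum matching size for this graph: 3.

This is NOT maximum - can be improved to size 3.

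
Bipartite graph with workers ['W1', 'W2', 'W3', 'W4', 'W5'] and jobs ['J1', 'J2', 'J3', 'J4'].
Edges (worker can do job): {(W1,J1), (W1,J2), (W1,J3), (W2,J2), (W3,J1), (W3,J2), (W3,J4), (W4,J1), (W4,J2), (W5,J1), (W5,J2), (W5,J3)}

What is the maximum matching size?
Maximum matching size = 4

Maximum matching: {(W1,J1), (W3,J4), (W4,J2), (W5,J3)}
Size: 4

This assigns 4 workers to 4 distinct jobs.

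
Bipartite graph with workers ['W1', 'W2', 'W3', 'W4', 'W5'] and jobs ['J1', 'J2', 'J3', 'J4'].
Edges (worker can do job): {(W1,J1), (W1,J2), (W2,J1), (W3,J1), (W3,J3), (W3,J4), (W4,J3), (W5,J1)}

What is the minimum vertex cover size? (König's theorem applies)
Minimum vertex cover size = 4

By König's theorem: in bipartite graphs,
min vertex cover = max matching = 4

Maximum matching has size 4, so minimum vertex cover also has size 4.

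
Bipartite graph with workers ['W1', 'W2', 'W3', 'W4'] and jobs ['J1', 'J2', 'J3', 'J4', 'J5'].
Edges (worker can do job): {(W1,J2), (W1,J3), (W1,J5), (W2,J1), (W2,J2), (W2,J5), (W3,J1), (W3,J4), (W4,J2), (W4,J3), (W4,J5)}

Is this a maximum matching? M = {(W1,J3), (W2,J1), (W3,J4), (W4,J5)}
Yes, size 4 is maximum

Proposed matching has size 4.
Maximum matching size for this graph: 4.

This is a maximum matching.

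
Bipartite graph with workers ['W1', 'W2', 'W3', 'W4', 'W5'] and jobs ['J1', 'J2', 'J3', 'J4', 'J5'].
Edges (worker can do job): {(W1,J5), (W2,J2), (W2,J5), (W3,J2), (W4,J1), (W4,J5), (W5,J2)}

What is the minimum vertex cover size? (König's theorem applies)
Minimum vertex cover size = 3

By König's theorem: in bipartite graphs,
min vertex cover = max matching = 3

Maximum matching has size 3, so minimum vertex cover also has size 3.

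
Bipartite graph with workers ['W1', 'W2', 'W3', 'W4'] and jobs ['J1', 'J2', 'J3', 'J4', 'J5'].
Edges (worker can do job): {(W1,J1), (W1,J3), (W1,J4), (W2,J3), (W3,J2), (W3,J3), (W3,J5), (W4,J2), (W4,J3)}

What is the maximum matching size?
Maximum matching size = 4

Maximum matching: {(W1,J4), (W2,J3), (W3,J5), (W4,J2)}
Size: 4

This assigns 4 workers to 4 distinct jobs.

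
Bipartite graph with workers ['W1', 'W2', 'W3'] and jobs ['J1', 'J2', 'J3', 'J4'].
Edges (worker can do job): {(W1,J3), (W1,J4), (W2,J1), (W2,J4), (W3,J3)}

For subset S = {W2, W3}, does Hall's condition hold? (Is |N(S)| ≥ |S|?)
Yes: |N(S)| = 3, |S| = 2

Subset S = {W2, W3}
Neighbors N(S) = {J1, J3, J4}

|N(S)| = 3, |S| = 2
Hall's condition: |N(S)| ≥ |S| is satisfied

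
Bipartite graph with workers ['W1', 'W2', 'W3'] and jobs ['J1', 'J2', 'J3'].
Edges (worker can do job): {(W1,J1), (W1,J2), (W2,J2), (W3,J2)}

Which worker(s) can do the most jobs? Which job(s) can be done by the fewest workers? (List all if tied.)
Most versatile: W1 (2 jobs); Least covered: J3 (0 workers)

Worker degrees (jobs they can do): W1:2, W2:1, W3:1
Job degrees (workers who can do it): J1:1, J2:3, J3:0

Maximum worker degree is 2, achieved by: W1
Minimum job degree is 0, achieved by: J3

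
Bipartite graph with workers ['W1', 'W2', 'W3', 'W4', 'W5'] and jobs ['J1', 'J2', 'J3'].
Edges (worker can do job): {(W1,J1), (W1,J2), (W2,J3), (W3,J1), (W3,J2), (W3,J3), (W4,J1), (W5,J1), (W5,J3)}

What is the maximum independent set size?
Maximum independent set = 5

By König's theorem:
- Min vertex cover = Max matching = 3
- Max independent set = Total vertices - Min vertex cover
- Max independent set = 8 - 3 = 5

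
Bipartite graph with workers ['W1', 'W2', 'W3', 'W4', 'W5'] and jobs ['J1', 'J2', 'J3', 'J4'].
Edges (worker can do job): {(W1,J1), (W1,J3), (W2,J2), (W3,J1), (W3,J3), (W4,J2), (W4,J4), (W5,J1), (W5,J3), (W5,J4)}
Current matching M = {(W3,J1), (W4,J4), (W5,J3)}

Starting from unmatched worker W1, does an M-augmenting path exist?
Yes: W1 → J3 → W5 → J4 → W4 → J2

An M-augmenting path alternates non-matching / matching edges, starting and ending at unmatched vertices.
Path: W1 → J3 → W5 → J4 → W4 → J2
(J2 is unmatched in M, so the path is augmenting.)
Flipping edges along this path would increase |M| from 3 to 4.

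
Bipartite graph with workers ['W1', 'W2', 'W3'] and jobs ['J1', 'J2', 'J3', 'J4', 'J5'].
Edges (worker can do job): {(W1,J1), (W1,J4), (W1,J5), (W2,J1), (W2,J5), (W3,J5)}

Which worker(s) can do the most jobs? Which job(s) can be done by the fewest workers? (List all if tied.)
Most versatile: W1 (3 jobs); Least covered: J2, J3 (0 workers)

Worker degrees (jobs they can do): W1:3, W2:2, W3:1
Job degrees (workers who can do it): J1:2, J2:0, J3:0, J4:1, J5:3

Maximum worker degree is 3, achieved by: W1
Minimum job degree is 0, achieved by: J2, J3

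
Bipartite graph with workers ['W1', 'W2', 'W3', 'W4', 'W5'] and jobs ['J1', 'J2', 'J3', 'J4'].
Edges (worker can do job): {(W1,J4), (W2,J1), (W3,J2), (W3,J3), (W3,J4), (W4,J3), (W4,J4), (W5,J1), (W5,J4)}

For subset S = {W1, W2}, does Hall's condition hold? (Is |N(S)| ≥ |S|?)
Yes: |N(S)| = 2, |S| = 2

Subset S = {W1, W2}
Neighbors N(S) = {J1, J4}

|N(S)| = 2, |S| = 2
Hall's condition: |N(S)| ≥ |S| is satisfied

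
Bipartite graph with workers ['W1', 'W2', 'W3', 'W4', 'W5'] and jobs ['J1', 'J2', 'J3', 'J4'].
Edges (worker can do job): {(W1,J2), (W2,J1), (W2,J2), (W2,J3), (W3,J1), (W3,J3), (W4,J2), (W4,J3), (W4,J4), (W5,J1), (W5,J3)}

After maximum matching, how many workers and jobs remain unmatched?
Unmatched: 1 workers, 0 jobs

Maximum matching size: 4
Workers: 5 total, 4 matched, 1 unmatched
Jobs: 4 total, 4 matched, 0 unmatched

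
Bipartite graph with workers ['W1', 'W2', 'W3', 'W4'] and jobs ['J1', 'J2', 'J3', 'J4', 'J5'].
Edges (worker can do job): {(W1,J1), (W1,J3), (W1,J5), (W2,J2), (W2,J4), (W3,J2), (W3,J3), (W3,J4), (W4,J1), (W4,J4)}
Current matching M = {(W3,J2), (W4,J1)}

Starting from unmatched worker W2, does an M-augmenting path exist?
Yes: W2 → J4

An M-augmenting path alternates non-matching / matching edges, starting and ending at unmatched vertices.
Path: W2 → J4
(J4 is unmatched in M, so the path is augmenting.)
Flipping edges along this path would increase |M| from 2 to 3.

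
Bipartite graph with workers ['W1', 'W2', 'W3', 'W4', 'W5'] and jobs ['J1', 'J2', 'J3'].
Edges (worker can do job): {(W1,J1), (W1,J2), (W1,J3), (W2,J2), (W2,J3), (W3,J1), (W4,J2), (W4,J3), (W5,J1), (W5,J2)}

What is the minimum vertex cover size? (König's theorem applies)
Minimum vertex cover size = 3

By König's theorem: in bipartite graphs,
min vertex cover = max matching = 3

Maximum matching has size 3, so minimum vertex cover also has size 3.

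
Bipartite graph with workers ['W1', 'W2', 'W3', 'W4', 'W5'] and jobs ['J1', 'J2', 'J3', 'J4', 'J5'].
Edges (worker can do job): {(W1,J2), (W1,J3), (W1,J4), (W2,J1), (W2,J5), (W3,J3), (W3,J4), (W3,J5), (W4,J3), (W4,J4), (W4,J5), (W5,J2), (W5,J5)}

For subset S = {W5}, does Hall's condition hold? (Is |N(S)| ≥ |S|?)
Yes: |N(S)| = 2, |S| = 1

Subset S = {W5}
Neighbors N(S) = {J2, J5}

|N(S)| = 2, |S| = 1
Hall's condition: |N(S)| ≥ |S| is satisfied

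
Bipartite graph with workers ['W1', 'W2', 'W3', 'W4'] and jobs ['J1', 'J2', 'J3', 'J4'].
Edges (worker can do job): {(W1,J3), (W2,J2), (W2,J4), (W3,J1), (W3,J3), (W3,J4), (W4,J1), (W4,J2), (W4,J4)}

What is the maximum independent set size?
Maximum independent set = 4

By König's theorem:
- Min vertex cover = Max matching = 4
- Max independent set = Total vertices - Min vertex cover
- Max independent set = 8 - 4 = 4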